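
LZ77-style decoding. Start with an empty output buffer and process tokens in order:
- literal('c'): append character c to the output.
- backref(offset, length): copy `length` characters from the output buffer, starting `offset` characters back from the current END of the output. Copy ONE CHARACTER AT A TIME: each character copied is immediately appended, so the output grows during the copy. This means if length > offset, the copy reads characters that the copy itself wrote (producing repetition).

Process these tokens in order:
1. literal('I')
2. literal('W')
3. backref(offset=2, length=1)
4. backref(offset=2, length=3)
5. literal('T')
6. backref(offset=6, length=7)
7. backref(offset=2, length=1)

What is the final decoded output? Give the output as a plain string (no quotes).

Token 1: literal('I'). Output: "I"
Token 2: literal('W'). Output: "IW"
Token 3: backref(off=2, len=1). Copied 'I' from pos 0. Output: "IWI"
Token 4: backref(off=2, len=3) (overlapping!). Copied 'WIW' from pos 1. Output: "IWIWIW"
Token 5: literal('T'). Output: "IWIWIWT"
Token 6: backref(off=6, len=7) (overlapping!). Copied 'WIWIWTW' from pos 1. Output: "IWIWIWTWIWIWTW"
Token 7: backref(off=2, len=1). Copied 'T' from pos 12. Output: "IWIWIWTWIWIWTWT"

Answer: IWIWIWTWIWIWTWT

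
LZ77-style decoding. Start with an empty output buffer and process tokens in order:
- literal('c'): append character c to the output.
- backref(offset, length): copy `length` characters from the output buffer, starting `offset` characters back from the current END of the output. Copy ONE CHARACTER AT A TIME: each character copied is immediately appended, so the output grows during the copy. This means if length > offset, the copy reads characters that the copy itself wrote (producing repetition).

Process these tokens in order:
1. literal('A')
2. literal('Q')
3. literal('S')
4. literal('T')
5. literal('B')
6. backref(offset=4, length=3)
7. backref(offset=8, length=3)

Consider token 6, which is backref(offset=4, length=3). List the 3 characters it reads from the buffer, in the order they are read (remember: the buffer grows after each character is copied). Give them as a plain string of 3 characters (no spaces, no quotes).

Answer: QST

Derivation:
Token 1: literal('A'). Output: "A"
Token 2: literal('Q'). Output: "AQ"
Token 3: literal('S'). Output: "AQS"
Token 4: literal('T'). Output: "AQST"
Token 5: literal('B'). Output: "AQSTB"
Token 6: backref(off=4, len=3). Buffer before: "AQSTB" (len 5)
  byte 1: read out[1]='Q', append. Buffer now: "AQSTBQ"
  byte 2: read out[2]='S', append. Buffer now: "AQSTBQS"
  byte 3: read out[3]='T', append. Buffer now: "AQSTBQST"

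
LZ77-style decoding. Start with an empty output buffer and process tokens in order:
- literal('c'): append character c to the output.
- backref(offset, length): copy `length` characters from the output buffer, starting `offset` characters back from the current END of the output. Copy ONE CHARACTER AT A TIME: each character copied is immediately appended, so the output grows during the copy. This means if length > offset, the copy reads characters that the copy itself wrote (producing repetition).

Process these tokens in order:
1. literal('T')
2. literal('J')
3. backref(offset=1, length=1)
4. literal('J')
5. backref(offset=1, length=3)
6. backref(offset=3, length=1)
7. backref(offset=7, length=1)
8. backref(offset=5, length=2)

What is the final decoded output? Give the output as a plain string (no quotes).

Answer: TJJJJJJJJJJ

Derivation:
Token 1: literal('T'). Output: "T"
Token 2: literal('J'). Output: "TJ"
Token 3: backref(off=1, len=1). Copied 'J' from pos 1. Output: "TJJ"
Token 4: literal('J'). Output: "TJJJ"
Token 5: backref(off=1, len=3) (overlapping!). Copied 'JJJ' from pos 3. Output: "TJJJJJJ"
Token 6: backref(off=3, len=1). Copied 'J' from pos 4. Output: "TJJJJJJJ"
Token 7: backref(off=7, len=1). Copied 'J' from pos 1. Output: "TJJJJJJJJ"
Token 8: backref(off=5, len=2). Copied 'JJ' from pos 4. Output: "TJJJJJJJJJJ"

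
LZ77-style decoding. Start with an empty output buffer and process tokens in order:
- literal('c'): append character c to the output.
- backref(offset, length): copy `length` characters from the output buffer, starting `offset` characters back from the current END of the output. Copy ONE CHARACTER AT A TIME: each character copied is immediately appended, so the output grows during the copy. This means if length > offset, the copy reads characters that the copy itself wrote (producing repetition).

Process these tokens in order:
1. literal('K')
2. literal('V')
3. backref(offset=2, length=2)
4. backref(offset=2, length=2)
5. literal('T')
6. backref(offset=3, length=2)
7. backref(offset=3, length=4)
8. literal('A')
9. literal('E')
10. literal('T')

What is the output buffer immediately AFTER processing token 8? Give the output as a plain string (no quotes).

Answer: KVKVKVTKVTKVTA

Derivation:
Token 1: literal('K'). Output: "K"
Token 2: literal('V'). Output: "KV"
Token 3: backref(off=2, len=2). Copied 'KV' from pos 0. Output: "KVKV"
Token 4: backref(off=2, len=2). Copied 'KV' from pos 2. Output: "KVKVKV"
Token 5: literal('T'). Output: "KVKVKVT"
Token 6: backref(off=3, len=2). Copied 'KV' from pos 4. Output: "KVKVKVTKV"
Token 7: backref(off=3, len=4) (overlapping!). Copied 'TKVT' from pos 6. Output: "KVKVKVTKVTKVT"
Token 8: literal('A'). Output: "KVKVKVTKVTKVTA"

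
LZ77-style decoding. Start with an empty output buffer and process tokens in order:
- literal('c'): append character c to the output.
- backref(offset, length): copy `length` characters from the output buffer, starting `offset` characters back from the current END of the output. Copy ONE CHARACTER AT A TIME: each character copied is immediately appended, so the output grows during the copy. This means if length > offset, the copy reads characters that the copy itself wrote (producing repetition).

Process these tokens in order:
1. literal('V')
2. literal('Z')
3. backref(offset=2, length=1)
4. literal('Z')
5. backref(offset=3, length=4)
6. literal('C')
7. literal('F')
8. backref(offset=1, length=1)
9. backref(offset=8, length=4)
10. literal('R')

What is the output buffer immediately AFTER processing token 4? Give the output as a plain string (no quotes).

Token 1: literal('V'). Output: "V"
Token 2: literal('Z'). Output: "VZ"
Token 3: backref(off=2, len=1). Copied 'V' from pos 0. Output: "VZV"
Token 4: literal('Z'). Output: "VZVZ"

Answer: VZVZ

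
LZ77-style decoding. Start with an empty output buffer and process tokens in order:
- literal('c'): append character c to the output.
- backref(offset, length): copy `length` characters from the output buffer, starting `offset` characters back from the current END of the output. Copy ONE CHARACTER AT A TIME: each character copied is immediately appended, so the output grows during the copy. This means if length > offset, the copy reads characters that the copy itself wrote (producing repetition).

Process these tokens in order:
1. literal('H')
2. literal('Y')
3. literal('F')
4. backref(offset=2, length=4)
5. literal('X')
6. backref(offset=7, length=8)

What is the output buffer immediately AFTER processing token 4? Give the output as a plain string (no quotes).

Token 1: literal('H'). Output: "H"
Token 2: literal('Y'). Output: "HY"
Token 3: literal('F'). Output: "HYF"
Token 4: backref(off=2, len=4) (overlapping!). Copied 'YFYF' from pos 1. Output: "HYFYFYF"

Answer: HYFYFYF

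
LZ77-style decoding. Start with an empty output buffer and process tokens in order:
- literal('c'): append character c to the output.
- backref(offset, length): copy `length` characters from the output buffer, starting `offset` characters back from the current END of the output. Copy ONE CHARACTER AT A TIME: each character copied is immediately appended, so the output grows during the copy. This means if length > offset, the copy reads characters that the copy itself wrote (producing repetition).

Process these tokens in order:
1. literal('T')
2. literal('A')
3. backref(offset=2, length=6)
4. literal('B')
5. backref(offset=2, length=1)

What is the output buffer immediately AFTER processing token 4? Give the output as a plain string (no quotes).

Answer: TATATATAB

Derivation:
Token 1: literal('T'). Output: "T"
Token 2: literal('A'). Output: "TA"
Token 3: backref(off=2, len=6) (overlapping!). Copied 'TATATA' from pos 0. Output: "TATATATA"
Token 4: literal('B'). Output: "TATATATAB"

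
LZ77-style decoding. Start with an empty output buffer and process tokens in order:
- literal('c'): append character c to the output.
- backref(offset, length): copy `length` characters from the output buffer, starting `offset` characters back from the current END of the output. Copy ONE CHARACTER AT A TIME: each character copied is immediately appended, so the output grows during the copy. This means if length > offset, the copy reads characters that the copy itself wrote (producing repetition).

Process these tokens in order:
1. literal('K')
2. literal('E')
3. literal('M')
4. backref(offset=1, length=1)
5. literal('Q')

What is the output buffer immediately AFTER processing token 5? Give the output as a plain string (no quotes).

Token 1: literal('K'). Output: "K"
Token 2: literal('E'). Output: "KE"
Token 3: literal('M'). Output: "KEM"
Token 4: backref(off=1, len=1). Copied 'M' from pos 2. Output: "KEMM"
Token 5: literal('Q'). Output: "KEMMQ"

Answer: KEMMQ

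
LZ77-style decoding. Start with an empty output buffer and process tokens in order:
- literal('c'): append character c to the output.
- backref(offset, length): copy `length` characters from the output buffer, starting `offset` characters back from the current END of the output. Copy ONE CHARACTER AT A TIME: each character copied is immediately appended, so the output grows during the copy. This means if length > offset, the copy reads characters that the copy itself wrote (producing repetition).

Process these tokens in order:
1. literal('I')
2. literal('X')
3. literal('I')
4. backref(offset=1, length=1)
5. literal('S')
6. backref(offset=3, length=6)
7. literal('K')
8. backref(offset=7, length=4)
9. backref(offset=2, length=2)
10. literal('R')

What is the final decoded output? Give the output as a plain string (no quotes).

Answer: IXIISIISIISKIISISIR

Derivation:
Token 1: literal('I'). Output: "I"
Token 2: literal('X'). Output: "IX"
Token 3: literal('I'). Output: "IXI"
Token 4: backref(off=1, len=1). Copied 'I' from pos 2. Output: "IXII"
Token 5: literal('S'). Output: "IXIIS"
Token 6: backref(off=3, len=6) (overlapping!). Copied 'IISIIS' from pos 2. Output: "IXIISIISIIS"
Token 7: literal('K'). Output: "IXIISIISIISK"
Token 8: backref(off=7, len=4). Copied 'IISI' from pos 5. Output: "IXIISIISIISKIISI"
Token 9: backref(off=2, len=2). Copied 'SI' from pos 14. Output: "IXIISIISIISKIISISI"
Token 10: literal('R'). Output: "IXIISIISIISKIISISIR"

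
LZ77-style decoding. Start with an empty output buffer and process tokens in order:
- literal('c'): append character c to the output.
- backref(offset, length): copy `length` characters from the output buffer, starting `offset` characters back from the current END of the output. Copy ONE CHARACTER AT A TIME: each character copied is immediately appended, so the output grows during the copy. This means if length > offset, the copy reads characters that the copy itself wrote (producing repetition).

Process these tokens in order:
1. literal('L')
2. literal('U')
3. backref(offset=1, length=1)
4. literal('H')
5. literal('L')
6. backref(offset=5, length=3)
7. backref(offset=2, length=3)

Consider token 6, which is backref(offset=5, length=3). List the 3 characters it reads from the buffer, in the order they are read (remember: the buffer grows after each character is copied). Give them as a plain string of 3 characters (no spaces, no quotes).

Token 1: literal('L'). Output: "L"
Token 2: literal('U'). Output: "LU"
Token 3: backref(off=1, len=1). Copied 'U' from pos 1. Output: "LUU"
Token 4: literal('H'). Output: "LUUH"
Token 5: literal('L'). Output: "LUUHL"
Token 6: backref(off=5, len=3). Buffer before: "LUUHL" (len 5)
  byte 1: read out[0]='L', append. Buffer now: "LUUHLL"
  byte 2: read out[1]='U', append. Buffer now: "LUUHLLU"
  byte 3: read out[2]='U', append. Buffer now: "LUUHLLUU"

Answer: LUU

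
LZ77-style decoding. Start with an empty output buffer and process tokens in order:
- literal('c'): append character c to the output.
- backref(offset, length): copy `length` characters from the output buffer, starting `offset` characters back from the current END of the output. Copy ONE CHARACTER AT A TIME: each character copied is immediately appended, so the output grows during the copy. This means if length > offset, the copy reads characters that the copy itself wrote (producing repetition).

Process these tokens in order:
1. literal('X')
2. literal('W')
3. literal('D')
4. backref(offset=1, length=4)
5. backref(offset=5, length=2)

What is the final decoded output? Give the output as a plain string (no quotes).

Token 1: literal('X'). Output: "X"
Token 2: literal('W'). Output: "XW"
Token 3: literal('D'). Output: "XWD"
Token 4: backref(off=1, len=4) (overlapping!). Copied 'DDDD' from pos 2. Output: "XWDDDDD"
Token 5: backref(off=5, len=2). Copied 'DD' from pos 2. Output: "XWDDDDDDD"

Answer: XWDDDDDDD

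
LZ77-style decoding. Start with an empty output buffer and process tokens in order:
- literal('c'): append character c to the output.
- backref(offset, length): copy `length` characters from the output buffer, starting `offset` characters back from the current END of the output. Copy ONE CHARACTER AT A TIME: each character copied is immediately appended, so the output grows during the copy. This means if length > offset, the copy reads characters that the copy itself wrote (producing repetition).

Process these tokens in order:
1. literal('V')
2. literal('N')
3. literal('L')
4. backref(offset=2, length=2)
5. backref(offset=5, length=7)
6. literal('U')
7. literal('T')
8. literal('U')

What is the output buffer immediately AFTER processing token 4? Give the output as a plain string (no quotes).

Token 1: literal('V'). Output: "V"
Token 2: literal('N'). Output: "VN"
Token 3: literal('L'). Output: "VNL"
Token 4: backref(off=2, len=2). Copied 'NL' from pos 1. Output: "VNLNL"

Answer: VNLNL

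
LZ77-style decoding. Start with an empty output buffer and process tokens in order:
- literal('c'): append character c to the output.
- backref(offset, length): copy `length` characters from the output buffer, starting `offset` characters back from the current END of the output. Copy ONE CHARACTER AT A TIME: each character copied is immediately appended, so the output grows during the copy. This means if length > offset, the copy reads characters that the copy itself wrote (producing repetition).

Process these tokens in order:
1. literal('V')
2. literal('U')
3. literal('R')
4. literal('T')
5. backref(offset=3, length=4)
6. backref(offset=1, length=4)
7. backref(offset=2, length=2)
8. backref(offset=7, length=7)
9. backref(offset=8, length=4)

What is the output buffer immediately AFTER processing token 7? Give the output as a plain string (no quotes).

Answer: VURTURTUUUUUUU

Derivation:
Token 1: literal('V'). Output: "V"
Token 2: literal('U'). Output: "VU"
Token 3: literal('R'). Output: "VUR"
Token 4: literal('T'). Output: "VURT"
Token 5: backref(off=3, len=4) (overlapping!). Copied 'URTU' from pos 1. Output: "VURTURTU"
Token 6: backref(off=1, len=4) (overlapping!). Copied 'UUUU' from pos 7. Output: "VURTURTUUUUU"
Token 7: backref(off=2, len=2). Copied 'UU' from pos 10. Output: "VURTURTUUUUUUU"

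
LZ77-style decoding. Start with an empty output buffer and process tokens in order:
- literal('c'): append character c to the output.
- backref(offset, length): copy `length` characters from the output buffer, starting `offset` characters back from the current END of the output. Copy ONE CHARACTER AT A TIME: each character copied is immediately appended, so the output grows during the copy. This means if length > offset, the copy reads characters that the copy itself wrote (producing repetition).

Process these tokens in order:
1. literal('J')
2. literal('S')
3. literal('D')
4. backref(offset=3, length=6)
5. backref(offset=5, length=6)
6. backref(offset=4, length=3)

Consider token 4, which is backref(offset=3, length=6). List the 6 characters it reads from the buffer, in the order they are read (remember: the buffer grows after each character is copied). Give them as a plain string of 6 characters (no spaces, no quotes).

Answer: JSDJSD

Derivation:
Token 1: literal('J'). Output: "J"
Token 2: literal('S'). Output: "JS"
Token 3: literal('D'). Output: "JSD"
Token 4: backref(off=3, len=6). Buffer before: "JSD" (len 3)
  byte 1: read out[0]='J', append. Buffer now: "JSDJ"
  byte 2: read out[1]='S', append. Buffer now: "JSDJS"
  byte 3: read out[2]='D', append. Buffer now: "JSDJSD"
  byte 4: read out[3]='J', append. Buffer now: "JSDJSDJ"
  byte 5: read out[4]='S', append. Buffer now: "JSDJSDJS"
  byte 6: read out[5]='D', append. Buffer now: "JSDJSDJSD"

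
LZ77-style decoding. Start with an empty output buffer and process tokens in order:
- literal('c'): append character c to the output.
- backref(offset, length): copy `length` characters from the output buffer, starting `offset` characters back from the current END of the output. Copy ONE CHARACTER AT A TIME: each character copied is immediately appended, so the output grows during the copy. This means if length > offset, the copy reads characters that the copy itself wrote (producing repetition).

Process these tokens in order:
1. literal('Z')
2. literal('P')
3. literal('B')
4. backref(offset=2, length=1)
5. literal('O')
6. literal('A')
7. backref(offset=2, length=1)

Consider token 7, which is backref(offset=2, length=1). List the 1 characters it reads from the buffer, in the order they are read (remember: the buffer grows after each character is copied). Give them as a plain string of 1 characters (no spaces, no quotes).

Answer: O

Derivation:
Token 1: literal('Z'). Output: "Z"
Token 2: literal('P'). Output: "ZP"
Token 3: literal('B'). Output: "ZPB"
Token 4: backref(off=2, len=1). Copied 'P' from pos 1. Output: "ZPBP"
Token 5: literal('O'). Output: "ZPBPO"
Token 6: literal('A'). Output: "ZPBPOA"
Token 7: backref(off=2, len=1). Buffer before: "ZPBPOA" (len 6)
  byte 1: read out[4]='O', append. Buffer now: "ZPBPOAO"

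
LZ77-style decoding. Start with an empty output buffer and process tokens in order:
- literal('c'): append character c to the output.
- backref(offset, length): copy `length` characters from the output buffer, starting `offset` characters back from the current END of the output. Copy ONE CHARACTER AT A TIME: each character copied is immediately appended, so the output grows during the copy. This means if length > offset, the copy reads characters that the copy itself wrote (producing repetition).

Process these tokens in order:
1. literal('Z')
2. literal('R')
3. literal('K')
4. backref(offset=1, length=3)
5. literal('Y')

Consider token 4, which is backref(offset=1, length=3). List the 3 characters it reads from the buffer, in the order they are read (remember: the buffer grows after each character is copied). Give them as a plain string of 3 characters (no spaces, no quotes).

Answer: KKK

Derivation:
Token 1: literal('Z'). Output: "Z"
Token 2: literal('R'). Output: "ZR"
Token 3: literal('K'). Output: "ZRK"
Token 4: backref(off=1, len=3). Buffer before: "ZRK" (len 3)
  byte 1: read out[2]='K', append. Buffer now: "ZRKK"
  byte 2: read out[3]='K', append. Buffer now: "ZRKKK"
  byte 3: read out[4]='K', append. Buffer now: "ZRKKKK"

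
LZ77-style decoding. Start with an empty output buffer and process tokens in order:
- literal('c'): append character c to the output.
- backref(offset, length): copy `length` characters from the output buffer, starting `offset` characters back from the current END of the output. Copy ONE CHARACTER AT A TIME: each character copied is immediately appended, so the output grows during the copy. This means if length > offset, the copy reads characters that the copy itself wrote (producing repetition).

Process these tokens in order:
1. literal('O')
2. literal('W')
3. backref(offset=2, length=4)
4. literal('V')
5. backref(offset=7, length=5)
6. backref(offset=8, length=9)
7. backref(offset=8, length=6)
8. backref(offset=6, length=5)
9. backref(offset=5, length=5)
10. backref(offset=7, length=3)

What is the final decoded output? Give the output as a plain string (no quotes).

Answer: OWOWOWVOWOWOOWVOWOWOOWVOWOWWVOWOWVOWOWOW

Derivation:
Token 1: literal('O'). Output: "O"
Token 2: literal('W'). Output: "OW"
Token 3: backref(off=2, len=4) (overlapping!). Copied 'OWOW' from pos 0. Output: "OWOWOW"
Token 4: literal('V'). Output: "OWOWOWV"
Token 5: backref(off=7, len=5). Copied 'OWOWO' from pos 0. Output: "OWOWOWVOWOWO"
Token 6: backref(off=8, len=9) (overlapping!). Copied 'OWVOWOWOO' from pos 4. Output: "OWOWOWVOWOWOOWVOWOWOO"
Token 7: backref(off=8, len=6). Copied 'WVOWOW' from pos 13. Output: "OWOWOWVOWOWOOWVOWOWOOWVOWOW"
Token 8: backref(off=6, len=5). Copied 'WVOWO' from pos 21. Output: "OWOWOWVOWOWOOWVOWOWOOWVOWOWWVOWO"
Token 9: backref(off=5, len=5). Copied 'WVOWO' from pos 27. Output: "OWOWOWVOWOWOOWVOWOWOOWVOWOWWVOWOWVOWO"
Token 10: backref(off=7, len=3). Copied 'WOW' from pos 30. Output: "OWOWOWVOWOWOOWVOWOWOOWVOWOWWVOWOWVOWOWOW"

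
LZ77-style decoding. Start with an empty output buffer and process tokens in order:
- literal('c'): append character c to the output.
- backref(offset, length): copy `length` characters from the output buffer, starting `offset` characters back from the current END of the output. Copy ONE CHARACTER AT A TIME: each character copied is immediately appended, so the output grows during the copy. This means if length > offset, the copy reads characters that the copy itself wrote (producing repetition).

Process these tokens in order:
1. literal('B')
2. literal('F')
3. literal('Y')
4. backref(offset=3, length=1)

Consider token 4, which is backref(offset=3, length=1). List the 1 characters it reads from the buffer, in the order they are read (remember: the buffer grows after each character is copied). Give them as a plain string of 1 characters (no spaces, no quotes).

Answer: B

Derivation:
Token 1: literal('B'). Output: "B"
Token 2: literal('F'). Output: "BF"
Token 3: literal('Y'). Output: "BFY"
Token 4: backref(off=3, len=1). Buffer before: "BFY" (len 3)
  byte 1: read out[0]='B', append. Buffer now: "BFYB"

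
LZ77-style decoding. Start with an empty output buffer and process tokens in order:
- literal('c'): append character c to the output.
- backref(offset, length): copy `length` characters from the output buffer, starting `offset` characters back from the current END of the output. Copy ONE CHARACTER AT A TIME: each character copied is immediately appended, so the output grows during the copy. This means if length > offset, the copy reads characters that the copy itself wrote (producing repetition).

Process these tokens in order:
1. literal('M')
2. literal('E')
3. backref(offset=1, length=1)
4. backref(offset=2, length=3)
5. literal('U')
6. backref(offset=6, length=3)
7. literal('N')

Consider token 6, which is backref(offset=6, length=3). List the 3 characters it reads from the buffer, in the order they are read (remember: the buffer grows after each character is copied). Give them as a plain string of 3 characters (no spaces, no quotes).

Token 1: literal('M'). Output: "M"
Token 2: literal('E'). Output: "ME"
Token 3: backref(off=1, len=1). Copied 'E' from pos 1. Output: "MEE"
Token 4: backref(off=2, len=3) (overlapping!). Copied 'EEE' from pos 1. Output: "MEEEEE"
Token 5: literal('U'). Output: "MEEEEEU"
Token 6: backref(off=6, len=3). Buffer before: "MEEEEEU" (len 7)
  byte 1: read out[1]='E', append. Buffer now: "MEEEEEUE"
  byte 2: read out[2]='E', append. Buffer now: "MEEEEEUEE"
  byte 3: read out[3]='E', append. Buffer now: "MEEEEEUEEE"

Answer: EEE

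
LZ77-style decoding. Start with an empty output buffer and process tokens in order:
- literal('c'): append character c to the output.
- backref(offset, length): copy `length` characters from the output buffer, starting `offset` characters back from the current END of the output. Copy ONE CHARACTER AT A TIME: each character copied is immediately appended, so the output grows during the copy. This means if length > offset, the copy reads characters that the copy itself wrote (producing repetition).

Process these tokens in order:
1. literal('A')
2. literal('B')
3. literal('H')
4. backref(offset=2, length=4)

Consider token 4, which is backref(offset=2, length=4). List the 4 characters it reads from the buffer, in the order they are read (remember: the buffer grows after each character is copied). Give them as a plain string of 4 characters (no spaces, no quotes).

Token 1: literal('A'). Output: "A"
Token 2: literal('B'). Output: "AB"
Token 3: literal('H'). Output: "ABH"
Token 4: backref(off=2, len=4). Buffer before: "ABH" (len 3)
  byte 1: read out[1]='B', append. Buffer now: "ABHB"
  byte 2: read out[2]='H', append. Buffer now: "ABHBH"
  byte 3: read out[3]='B', append. Buffer now: "ABHBHB"
  byte 4: read out[4]='H', append. Buffer now: "ABHBHBH"

Answer: BHBH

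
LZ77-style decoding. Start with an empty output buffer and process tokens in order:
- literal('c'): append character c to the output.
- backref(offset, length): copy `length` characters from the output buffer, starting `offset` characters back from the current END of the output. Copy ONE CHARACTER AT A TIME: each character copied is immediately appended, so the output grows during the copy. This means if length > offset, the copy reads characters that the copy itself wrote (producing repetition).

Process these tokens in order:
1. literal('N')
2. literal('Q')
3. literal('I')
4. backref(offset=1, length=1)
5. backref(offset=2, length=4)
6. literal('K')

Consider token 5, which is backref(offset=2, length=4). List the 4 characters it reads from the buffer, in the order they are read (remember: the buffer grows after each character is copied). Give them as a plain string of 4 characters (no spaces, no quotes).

Answer: IIII

Derivation:
Token 1: literal('N'). Output: "N"
Token 2: literal('Q'). Output: "NQ"
Token 3: literal('I'). Output: "NQI"
Token 4: backref(off=1, len=1). Copied 'I' from pos 2. Output: "NQII"
Token 5: backref(off=2, len=4). Buffer before: "NQII" (len 4)
  byte 1: read out[2]='I', append. Buffer now: "NQIII"
  byte 2: read out[3]='I', append. Buffer now: "NQIIII"
  byte 3: read out[4]='I', append. Buffer now: "NQIIIII"
  byte 4: read out[5]='I', append. Buffer now: "NQIIIIII"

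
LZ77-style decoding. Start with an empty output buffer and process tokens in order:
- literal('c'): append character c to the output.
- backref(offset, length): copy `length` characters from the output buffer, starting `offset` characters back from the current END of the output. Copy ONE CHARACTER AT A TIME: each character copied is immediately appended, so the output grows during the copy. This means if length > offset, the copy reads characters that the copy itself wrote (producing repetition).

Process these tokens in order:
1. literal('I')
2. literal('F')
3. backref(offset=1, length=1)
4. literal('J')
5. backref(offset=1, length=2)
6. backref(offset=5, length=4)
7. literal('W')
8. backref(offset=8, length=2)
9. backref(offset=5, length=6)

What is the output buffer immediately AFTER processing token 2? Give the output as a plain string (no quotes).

Token 1: literal('I'). Output: "I"
Token 2: literal('F'). Output: "IF"

Answer: IF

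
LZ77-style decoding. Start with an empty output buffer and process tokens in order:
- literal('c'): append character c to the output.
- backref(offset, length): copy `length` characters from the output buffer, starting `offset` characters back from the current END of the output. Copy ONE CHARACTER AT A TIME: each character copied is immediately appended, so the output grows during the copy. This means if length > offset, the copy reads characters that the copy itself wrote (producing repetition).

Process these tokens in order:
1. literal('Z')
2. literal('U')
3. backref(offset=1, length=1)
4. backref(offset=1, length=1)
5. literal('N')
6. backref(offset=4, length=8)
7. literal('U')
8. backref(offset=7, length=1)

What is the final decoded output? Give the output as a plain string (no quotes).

Answer: ZUUUNUUUNUUUNUU

Derivation:
Token 1: literal('Z'). Output: "Z"
Token 2: literal('U'). Output: "ZU"
Token 3: backref(off=1, len=1). Copied 'U' from pos 1. Output: "ZUU"
Token 4: backref(off=1, len=1). Copied 'U' from pos 2. Output: "ZUUU"
Token 5: literal('N'). Output: "ZUUUN"
Token 6: backref(off=4, len=8) (overlapping!). Copied 'UUUNUUUN' from pos 1. Output: "ZUUUNUUUNUUUN"
Token 7: literal('U'). Output: "ZUUUNUUUNUUUNU"
Token 8: backref(off=7, len=1). Copied 'U' from pos 7. Output: "ZUUUNUUUNUUUNUU"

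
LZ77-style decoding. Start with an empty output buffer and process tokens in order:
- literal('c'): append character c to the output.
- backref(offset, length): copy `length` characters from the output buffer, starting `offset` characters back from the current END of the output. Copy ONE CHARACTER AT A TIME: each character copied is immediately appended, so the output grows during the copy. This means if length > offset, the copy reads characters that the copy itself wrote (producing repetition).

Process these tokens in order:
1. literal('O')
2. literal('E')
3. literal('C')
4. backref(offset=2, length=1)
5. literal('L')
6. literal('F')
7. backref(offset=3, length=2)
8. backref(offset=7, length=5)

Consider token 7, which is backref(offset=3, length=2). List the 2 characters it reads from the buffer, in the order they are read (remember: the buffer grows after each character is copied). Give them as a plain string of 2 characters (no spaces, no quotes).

Answer: EL

Derivation:
Token 1: literal('O'). Output: "O"
Token 2: literal('E'). Output: "OE"
Token 3: literal('C'). Output: "OEC"
Token 4: backref(off=2, len=1). Copied 'E' from pos 1. Output: "OECE"
Token 5: literal('L'). Output: "OECEL"
Token 6: literal('F'). Output: "OECELF"
Token 7: backref(off=3, len=2). Buffer before: "OECELF" (len 6)
  byte 1: read out[3]='E', append. Buffer now: "OECELFE"
  byte 2: read out[4]='L', append. Buffer now: "OECELFEL"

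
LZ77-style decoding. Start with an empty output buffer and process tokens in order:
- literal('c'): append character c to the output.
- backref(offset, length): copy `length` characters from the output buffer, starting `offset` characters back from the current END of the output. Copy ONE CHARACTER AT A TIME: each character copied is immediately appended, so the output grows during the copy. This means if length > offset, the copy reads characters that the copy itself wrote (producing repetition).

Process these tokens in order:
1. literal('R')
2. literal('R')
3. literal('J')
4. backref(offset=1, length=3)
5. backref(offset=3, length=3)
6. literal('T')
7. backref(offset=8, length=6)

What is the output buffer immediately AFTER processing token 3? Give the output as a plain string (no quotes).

Token 1: literal('R'). Output: "R"
Token 2: literal('R'). Output: "RR"
Token 3: literal('J'). Output: "RRJ"

Answer: RRJ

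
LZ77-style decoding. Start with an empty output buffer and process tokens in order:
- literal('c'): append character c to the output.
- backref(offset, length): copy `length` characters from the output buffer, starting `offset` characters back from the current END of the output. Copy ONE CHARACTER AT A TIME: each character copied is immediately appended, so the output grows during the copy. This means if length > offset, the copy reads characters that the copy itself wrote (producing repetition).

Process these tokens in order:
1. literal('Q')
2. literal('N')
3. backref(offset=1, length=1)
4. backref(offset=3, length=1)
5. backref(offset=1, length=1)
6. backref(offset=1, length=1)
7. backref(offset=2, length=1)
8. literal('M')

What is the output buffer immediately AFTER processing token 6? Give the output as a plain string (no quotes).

Token 1: literal('Q'). Output: "Q"
Token 2: literal('N'). Output: "QN"
Token 3: backref(off=1, len=1). Copied 'N' from pos 1. Output: "QNN"
Token 4: backref(off=3, len=1). Copied 'Q' from pos 0. Output: "QNNQ"
Token 5: backref(off=1, len=1). Copied 'Q' from pos 3. Output: "QNNQQ"
Token 6: backref(off=1, len=1). Copied 'Q' from pos 4. Output: "QNNQQQ"

Answer: QNNQQQ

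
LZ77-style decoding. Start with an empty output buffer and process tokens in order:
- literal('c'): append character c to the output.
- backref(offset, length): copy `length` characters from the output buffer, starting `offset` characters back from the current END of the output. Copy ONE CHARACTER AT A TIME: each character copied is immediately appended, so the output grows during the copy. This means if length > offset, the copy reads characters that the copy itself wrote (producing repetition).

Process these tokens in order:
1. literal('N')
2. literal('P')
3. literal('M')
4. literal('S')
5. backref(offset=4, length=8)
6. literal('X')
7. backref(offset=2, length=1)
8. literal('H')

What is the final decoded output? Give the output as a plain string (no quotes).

Token 1: literal('N'). Output: "N"
Token 2: literal('P'). Output: "NP"
Token 3: literal('M'). Output: "NPM"
Token 4: literal('S'). Output: "NPMS"
Token 5: backref(off=4, len=8) (overlapping!). Copied 'NPMSNPMS' from pos 0. Output: "NPMSNPMSNPMS"
Token 6: literal('X'). Output: "NPMSNPMSNPMSX"
Token 7: backref(off=2, len=1). Copied 'S' from pos 11. Output: "NPMSNPMSNPMSXS"
Token 8: literal('H'). Output: "NPMSNPMSNPMSXSH"

Answer: NPMSNPMSNPMSXSH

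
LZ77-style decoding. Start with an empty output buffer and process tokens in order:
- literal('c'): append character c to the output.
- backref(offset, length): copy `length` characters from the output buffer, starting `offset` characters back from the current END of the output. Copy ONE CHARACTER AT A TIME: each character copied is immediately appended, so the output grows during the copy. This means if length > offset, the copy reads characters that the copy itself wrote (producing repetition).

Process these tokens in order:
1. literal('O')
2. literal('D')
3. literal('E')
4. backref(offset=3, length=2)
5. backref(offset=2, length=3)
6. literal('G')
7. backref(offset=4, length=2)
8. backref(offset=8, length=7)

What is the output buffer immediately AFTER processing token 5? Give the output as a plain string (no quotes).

Answer: ODEODODO

Derivation:
Token 1: literal('O'). Output: "O"
Token 2: literal('D'). Output: "OD"
Token 3: literal('E'). Output: "ODE"
Token 4: backref(off=3, len=2). Copied 'OD' from pos 0. Output: "ODEOD"
Token 5: backref(off=2, len=3) (overlapping!). Copied 'ODO' from pos 3. Output: "ODEODODO"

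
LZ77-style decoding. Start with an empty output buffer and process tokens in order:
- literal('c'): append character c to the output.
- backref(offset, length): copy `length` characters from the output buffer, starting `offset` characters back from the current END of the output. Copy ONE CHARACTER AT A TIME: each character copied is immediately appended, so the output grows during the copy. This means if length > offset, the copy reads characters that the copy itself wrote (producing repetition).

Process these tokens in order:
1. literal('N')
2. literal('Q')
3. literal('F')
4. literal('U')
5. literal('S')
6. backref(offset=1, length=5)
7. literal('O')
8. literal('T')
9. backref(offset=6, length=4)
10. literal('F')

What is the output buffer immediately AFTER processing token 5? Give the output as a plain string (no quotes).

Answer: NQFUS

Derivation:
Token 1: literal('N'). Output: "N"
Token 2: literal('Q'). Output: "NQ"
Token 3: literal('F'). Output: "NQF"
Token 4: literal('U'). Output: "NQFU"
Token 5: literal('S'). Output: "NQFUS"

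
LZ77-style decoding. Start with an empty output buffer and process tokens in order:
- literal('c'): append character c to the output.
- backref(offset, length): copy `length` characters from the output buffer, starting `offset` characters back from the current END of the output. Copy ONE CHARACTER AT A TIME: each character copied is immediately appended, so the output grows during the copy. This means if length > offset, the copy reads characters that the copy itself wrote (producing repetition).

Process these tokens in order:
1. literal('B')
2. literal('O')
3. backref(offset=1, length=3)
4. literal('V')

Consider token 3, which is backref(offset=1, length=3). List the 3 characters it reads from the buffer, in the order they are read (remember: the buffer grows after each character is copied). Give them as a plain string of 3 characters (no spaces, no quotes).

Token 1: literal('B'). Output: "B"
Token 2: literal('O'). Output: "BO"
Token 3: backref(off=1, len=3). Buffer before: "BO" (len 2)
  byte 1: read out[1]='O', append. Buffer now: "BOO"
  byte 2: read out[2]='O', append. Buffer now: "BOOO"
  byte 3: read out[3]='O', append. Buffer now: "BOOOO"

Answer: OOO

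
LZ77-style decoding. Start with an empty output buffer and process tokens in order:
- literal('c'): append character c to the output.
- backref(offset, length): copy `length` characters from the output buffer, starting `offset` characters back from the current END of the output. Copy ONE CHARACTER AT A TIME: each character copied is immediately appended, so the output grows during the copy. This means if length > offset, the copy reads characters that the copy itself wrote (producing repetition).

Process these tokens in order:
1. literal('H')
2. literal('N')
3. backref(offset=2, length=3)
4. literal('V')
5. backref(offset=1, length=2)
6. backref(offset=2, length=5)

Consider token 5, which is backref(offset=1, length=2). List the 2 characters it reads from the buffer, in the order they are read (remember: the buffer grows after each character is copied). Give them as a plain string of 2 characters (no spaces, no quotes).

Token 1: literal('H'). Output: "H"
Token 2: literal('N'). Output: "HN"
Token 3: backref(off=2, len=3) (overlapping!). Copied 'HNH' from pos 0. Output: "HNHNH"
Token 4: literal('V'). Output: "HNHNHV"
Token 5: backref(off=1, len=2). Buffer before: "HNHNHV" (len 6)
  byte 1: read out[5]='V', append. Buffer now: "HNHNHVV"
  byte 2: read out[6]='V', append. Buffer now: "HNHNHVVV"

Answer: VV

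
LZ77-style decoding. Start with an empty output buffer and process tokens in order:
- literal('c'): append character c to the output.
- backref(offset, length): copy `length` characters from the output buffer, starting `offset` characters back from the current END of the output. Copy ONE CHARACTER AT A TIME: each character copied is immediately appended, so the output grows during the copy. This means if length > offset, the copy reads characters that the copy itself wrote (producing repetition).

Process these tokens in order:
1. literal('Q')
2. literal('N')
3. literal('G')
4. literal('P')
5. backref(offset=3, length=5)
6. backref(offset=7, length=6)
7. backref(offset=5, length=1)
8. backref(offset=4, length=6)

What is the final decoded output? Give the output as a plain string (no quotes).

Answer: QNGPNGPNGGPNGPNPGPNPGP

Derivation:
Token 1: literal('Q'). Output: "Q"
Token 2: literal('N'). Output: "QN"
Token 3: literal('G'). Output: "QNG"
Token 4: literal('P'). Output: "QNGP"
Token 5: backref(off=3, len=5) (overlapping!). Copied 'NGPNG' from pos 1. Output: "QNGPNGPNG"
Token 6: backref(off=7, len=6). Copied 'GPNGPN' from pos 2. Output: "QNGPNGPNGGPNGPN"
Token 7: backref(off=5, len=1). Copied 'P' from pos 10. Output: "QNGPNGPNGGPNGPNP"
Token 8: backref(off=4, len=6) (overlapping!). Copied 'GPNPGP' from pos 12. Output: "QNGPNGPNGGPNGPNPGPNPGP"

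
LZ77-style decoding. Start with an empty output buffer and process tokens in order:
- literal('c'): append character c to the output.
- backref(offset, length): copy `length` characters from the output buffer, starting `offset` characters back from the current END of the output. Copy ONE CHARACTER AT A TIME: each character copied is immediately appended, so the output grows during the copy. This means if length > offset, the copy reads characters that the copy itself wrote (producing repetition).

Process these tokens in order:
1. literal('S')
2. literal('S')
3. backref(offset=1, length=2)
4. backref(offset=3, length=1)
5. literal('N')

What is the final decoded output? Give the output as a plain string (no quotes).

Token 1: literal('S'). Output: "S"
Token 2: literal('S'). Output: "SS"
Token 3: backref(off=1, len=2) (overlapping!). Copied 'SS' from pos 1. Output: "SSSS"
Token 4: backref(off=3, len=1). Copied 'S' from pos 1. Output: "SSSSS"
Token 5: literal('N'). Output: "SSSSSN"

Answer: SSSSSN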